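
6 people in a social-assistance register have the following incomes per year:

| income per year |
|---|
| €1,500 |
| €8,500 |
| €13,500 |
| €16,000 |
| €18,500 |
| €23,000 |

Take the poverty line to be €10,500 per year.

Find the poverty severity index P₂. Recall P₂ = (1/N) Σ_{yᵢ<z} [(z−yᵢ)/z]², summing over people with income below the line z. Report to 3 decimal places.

Below z: €1,500, €8,500 (q = 2 of N = 6).
Gap ratios (z−y)/z: (10500−1500)/10500 = 0.8571; (10500−8500)/10500 = 0.1905.
Squared: 0.7347; 0.0363.
Sum = 0.770975; P₂ = 0.770975 / 6 = 0.128.

0.128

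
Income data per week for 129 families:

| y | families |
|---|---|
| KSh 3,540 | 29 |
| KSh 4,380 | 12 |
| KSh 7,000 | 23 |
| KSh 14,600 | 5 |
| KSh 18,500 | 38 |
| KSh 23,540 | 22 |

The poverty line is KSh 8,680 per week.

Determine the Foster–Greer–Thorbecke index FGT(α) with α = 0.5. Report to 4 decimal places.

0.3169

Poor units: 29×KSh 3,540, 12×KSh 4,380, 23×KSh 7,000 (q = 64 of N = 129).
Shortfall ratios: (8680−3540)/8680 = 0.5922 (×29); (8680−4380)/8680 = 0.4954 (×12); (8680−7000)/8680 = 0.1935 (×23).
Raised to α = 0.5: 0.76952 (×29); 0.70384 (×12); 0.43994 (×23).
Sum = 40.880911; FGT(0.5) = 40.880911 / 129 = 0.3169.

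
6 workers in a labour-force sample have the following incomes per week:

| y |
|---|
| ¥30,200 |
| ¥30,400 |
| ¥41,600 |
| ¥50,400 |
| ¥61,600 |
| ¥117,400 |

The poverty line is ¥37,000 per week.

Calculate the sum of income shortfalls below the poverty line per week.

¥13,400

Poor units: ¥30,200, ¥30,400 (q = 2 of N = 6).
Individual gaps: 37000−30200 = 6800; 37000−30400 = 6600.
Aggregate gap = ¥13,400.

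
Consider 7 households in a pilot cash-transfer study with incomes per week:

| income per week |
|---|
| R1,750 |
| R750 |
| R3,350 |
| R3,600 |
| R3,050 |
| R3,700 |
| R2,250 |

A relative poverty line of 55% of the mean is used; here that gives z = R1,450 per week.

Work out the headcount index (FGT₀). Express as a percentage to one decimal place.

14.3%

1 of the 7 households have income below R1,450.
H = 1/7 = 14.3%.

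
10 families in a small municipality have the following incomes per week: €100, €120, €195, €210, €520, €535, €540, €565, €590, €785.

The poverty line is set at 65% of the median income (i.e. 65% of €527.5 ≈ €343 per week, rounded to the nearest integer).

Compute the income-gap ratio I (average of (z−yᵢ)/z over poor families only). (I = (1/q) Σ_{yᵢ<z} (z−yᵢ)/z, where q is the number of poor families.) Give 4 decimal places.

Incomes under z: €100, €120, €195, €210 (q = 4 of N = 10).
Relative gaps: 0.7085, 0.6501, 0.4315, 0.3878; sum = 2.177843.
I averages over the q = 4 poor units only: 2.177843 / 4 = 0.5445.

0.5445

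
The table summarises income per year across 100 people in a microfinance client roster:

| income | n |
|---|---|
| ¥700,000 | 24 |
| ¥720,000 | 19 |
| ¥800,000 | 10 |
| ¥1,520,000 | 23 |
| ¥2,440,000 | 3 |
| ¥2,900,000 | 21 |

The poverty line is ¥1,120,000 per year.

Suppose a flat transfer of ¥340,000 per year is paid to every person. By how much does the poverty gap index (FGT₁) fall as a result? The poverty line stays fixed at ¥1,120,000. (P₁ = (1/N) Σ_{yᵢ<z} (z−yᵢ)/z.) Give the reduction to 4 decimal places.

Before: below the line — 24×¥700,000, 19×¥720,000, 10×¥800,000; poverty gap index (FGT₁) = 0.186429.
After the ¥340,000 transfer: below the line — 24×¥1,040,000, 19×¥1,060,000; poverty gap index (FGT₁) = 0.027321.
Reduction = 0.186429 − 0.027321 = 0.1591.

0.1591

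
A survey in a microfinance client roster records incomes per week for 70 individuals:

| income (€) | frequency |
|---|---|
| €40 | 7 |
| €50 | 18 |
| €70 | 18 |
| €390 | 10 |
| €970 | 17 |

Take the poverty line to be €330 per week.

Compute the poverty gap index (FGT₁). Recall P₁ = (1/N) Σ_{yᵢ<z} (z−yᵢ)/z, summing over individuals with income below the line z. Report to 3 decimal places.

0.509

Poor units: 7×€40, 18×€50, 18×€70 (q = 43 of N = 70).
Shortfall ratios: (330−40)/330 = 0.8788 (×7); (330−50)/330 = 0.8485 (×18); (330−70)/330 = 0.7879 (×18).
Sum of shortfalls = 35.606061; P₁ averages over all N: 35.606061 / 70 = 0.509.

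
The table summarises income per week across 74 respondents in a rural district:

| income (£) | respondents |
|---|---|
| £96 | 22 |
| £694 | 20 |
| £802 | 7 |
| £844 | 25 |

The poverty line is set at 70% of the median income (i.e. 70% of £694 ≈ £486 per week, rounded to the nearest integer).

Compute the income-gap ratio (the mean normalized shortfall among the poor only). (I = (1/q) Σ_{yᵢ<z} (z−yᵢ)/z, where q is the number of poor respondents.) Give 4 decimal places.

Poor units: 22×£96 (q = 22 of N = 74).
Shortfall ratios (z−y)/z: 0.8025 (×22); sum = 17.654321.
I averages over the q = 22 poor units only: 17.654321 / 22 = 0.8025.

0.8025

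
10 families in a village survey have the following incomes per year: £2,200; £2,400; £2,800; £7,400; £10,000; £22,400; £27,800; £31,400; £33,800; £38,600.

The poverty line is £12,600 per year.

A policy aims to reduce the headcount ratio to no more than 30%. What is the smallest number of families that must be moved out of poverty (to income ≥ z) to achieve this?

5 of the 10 families are poor, so H = 5/10 = 0.500.
A headcount ratio of at most 30% allows at most ⌊0.30 × 10⌋ = 3 poor families.
So at least 5 − 3 = 2 must be lifted.

2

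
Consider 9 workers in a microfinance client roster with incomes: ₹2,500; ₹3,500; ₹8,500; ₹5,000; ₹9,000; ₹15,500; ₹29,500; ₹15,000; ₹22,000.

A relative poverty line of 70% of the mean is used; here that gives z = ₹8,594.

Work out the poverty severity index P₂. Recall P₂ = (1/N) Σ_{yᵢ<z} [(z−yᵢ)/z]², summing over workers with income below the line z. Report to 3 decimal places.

Below z: ₹2,500, ₹3,500, ₹5,000, ₹8,500 (q = 4 of N = 9).
Gap ratios (z−y)/z: (8594−2500)/8594 = 0.7091; (8594−3500)/8594 = 0.5927; (8594−5000)/8594 = 0.4182; (8594−8500)/8594 = 0.0109.
Squared: 0.5028; 0.3513; 0.1749; 0.0001.
Sum = 1.029171; P₂ = 1.029171 / 9 = 0.114.

0.114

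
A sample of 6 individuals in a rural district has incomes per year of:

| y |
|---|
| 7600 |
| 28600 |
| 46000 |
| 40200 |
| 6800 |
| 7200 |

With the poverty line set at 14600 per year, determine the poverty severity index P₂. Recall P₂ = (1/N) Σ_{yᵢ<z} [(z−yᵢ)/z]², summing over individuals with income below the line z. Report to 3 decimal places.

0.129

Below z: 6800, 7200, 7600 (q = 3 of N = 6).
Shortfall ratios: (14600−6800)/14600 = 0.5342; (14600−7200)/14600 = 0.5068; (14600−7600)/14600 = 0.4795.
Squared: 0.2854; 0.2569; 0.2299.
Sum = 0.772190; P₂ = 0.772190 / 6 = 0.129.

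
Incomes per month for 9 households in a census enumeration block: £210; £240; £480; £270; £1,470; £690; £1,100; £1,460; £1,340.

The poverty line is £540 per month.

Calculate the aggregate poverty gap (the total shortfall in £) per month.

Poor units: £210, £240, £270, £480 (q = 4 of N = 9).
Individual gaps: 540−210 = 330; 540−240 = 300; 540−270 = 270; 540−480 = 60.
Aggregate gap = £960.

£960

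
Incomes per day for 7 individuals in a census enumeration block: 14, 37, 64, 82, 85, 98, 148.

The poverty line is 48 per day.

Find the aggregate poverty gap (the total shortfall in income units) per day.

Below the line: 14, 37 (q = 2 of N = 7).
Individual gaps: 48−14 = 34; 48−37 = 11.
Aggregate gap = 45.

45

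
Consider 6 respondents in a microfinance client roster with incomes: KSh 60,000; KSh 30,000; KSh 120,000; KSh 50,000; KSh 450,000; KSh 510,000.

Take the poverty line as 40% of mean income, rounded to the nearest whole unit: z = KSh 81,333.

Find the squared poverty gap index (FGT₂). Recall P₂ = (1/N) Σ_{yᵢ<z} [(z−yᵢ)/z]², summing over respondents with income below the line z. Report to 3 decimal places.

0.103

Below the line: KSh 30,000, KSh 50,000, KSh 60,000 (q = 3 of N = 6).
Relative gaps: (81333−30000)/81333 = 0.6311; (81333−50000)/81333 = 0.3852; (81333−60000)/81333 = 0.2623.
Squared: 0.3983; 0.1484; 0.0688.
Sum = 0.615555; P₂ = 0.615555 / 6 = 0.103.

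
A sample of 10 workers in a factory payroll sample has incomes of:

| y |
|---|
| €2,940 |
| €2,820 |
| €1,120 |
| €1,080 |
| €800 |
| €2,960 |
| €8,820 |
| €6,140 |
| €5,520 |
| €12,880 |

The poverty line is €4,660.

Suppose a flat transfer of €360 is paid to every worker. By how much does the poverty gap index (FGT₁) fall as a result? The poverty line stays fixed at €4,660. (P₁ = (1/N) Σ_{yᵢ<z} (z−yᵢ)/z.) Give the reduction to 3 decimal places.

Before: below the line — €800, €1,080, €1,120, €2,820, €2,940, €2,960; poverty gap index (FGT₁) = 0.34850.
After the €360 transfer: below the line — €1,160, €1,440, €1,480, €3,180, €3,300, €3,320; poverty gap index (FGT₁) = 0.30215.
Reduction = 0.34850 − 0.30215 = 0.046.

0.046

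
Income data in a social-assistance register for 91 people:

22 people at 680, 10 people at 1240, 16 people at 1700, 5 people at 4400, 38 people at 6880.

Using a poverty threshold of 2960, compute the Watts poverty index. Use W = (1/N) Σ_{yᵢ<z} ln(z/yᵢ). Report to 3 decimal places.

Below the line: 22×680, 10×1240, 16×1700 (q = 48 of N = 91).
Log shortfalls: ln(2960/680) = 1.4709 (×22); ln(2960/1240) = 0.8701 (×10); ln(2960/1700) = 0.5546 (×16).
W = 49.932494 / 91 = 0.549.

0.549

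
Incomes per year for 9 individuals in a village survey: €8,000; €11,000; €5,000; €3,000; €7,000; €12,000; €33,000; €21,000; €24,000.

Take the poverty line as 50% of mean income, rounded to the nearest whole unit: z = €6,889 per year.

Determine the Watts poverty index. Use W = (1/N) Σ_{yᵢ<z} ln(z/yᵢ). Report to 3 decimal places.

0.128

Incomes under z: €3,000, €5,000 (q = 2 of N = 9).
Log gaps: ln(6889/3000) = 0.8313; ln(6889/5000) = 0.3205.
W = 1.151802 / 9 = 0.128.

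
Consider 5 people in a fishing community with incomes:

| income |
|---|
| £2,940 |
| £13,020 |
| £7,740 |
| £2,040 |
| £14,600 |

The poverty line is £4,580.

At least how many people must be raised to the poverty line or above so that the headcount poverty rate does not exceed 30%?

Currently q = 2 of N = 5 are below the line (H = 0.400).
A headcount ratio of at most 30% allows at most ⌊0.30 × 5⌋ = 1 poor people.
So at least 2 − 1 = 1 must be lifted.

1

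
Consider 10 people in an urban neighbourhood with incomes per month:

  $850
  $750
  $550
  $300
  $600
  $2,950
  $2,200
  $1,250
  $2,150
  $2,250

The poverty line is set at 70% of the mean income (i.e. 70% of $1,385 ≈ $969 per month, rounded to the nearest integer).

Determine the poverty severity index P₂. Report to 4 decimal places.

0.0875

Incomes under z: $300, $550, $600, $750, $850 (q = 5 of N = 10).
Normalized shortfalls: (969−300)/969 = 0.6904; (969−550)/969 = 0.4324; (969−600)/969 = 0.3808; (969−750)/969 = 0.2260; (969−850)/969 = 0.1228.
Squared: 0.4767; 0.1870; 0.1450; 0.0511; 0.0151.
Sum = 0.874802; P₂ = 0.874802 / 10 = 0.0875.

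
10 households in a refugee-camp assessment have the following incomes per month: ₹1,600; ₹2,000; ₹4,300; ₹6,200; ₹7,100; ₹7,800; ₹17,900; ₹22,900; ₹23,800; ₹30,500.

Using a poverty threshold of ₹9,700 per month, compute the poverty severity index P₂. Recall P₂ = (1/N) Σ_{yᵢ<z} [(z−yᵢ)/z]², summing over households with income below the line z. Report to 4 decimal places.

0.1878

Poor units: ₹1,600, ₹2,000, ₹4,300, ₹6,200, ₹7,100, ₹7,800 (q = 6 of N = 10).
Shortfall ratios: (9700−1600)/9700 = 0.8351; (9700−2000)/9700 = 0.7938; (9700−4300)/9700 = 0.5567; (9700−6200)/9700 = 0.3608; (9700−7100)/9700 = 0.2680; (9700−7800)/9700 = 0.1959.
Squared: 0.6973; 0.6301; 0.3099; 0.1302; 0.0718; 0.0384.
Sum = 1.877777; P₂ = 1.877777 / 10 = 0.1878.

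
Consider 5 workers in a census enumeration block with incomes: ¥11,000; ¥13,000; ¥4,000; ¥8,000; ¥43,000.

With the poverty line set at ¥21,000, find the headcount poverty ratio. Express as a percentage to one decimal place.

4 of the 5 workers have income below ¥21,000.
H = 4/5 = 80.0%.

80.0%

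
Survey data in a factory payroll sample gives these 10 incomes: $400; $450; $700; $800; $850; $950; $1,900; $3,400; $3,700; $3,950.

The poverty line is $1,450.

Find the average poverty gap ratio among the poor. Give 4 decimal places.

0.5230

Poor units: $400, $450, $700, $800, $850, $950 (q = 6 of N = 10).
Shortfall ratios (z−y)/z: 0.7241, 0.6897, 0.5172, 0.4483, 0.4138, 0.3448; sum = 3.137931.
I averages over the q = 6 poor units only: 3.137931 / 6 = 0.5230.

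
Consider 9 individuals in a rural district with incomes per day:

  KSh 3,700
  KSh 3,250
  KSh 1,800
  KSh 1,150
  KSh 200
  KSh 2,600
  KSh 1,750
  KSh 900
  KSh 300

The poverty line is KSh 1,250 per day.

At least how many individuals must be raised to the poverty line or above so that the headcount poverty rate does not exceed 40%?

1

Currently q = 4 of N = 9 are below the line (H = 0.444).
A headcount ratio of at most 40% allows at most ⌊0.40 × 9⌋ = 3 poor individuals.
So at least 4 − 3 = 1 must be lifted.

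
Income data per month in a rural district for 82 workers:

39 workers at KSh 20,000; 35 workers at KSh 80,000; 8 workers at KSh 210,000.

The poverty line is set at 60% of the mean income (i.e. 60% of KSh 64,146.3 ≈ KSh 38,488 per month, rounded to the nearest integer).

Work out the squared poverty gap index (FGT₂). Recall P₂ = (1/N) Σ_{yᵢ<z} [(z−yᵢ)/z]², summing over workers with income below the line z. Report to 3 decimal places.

Below z: 39×KSh 20,000 (q = 39 of N = 82).
Normalized shortfalls: (38488−20000)/38488 = 0.4804 (×39).
Squared: 0.2307 (×39).
Sum = 8.998990; P₂ = 8.998990 / 82 = 0.110.

0.110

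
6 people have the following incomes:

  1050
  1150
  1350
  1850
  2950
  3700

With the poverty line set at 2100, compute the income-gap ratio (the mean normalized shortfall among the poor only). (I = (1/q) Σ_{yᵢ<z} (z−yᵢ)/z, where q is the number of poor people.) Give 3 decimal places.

0.357

Incomes under z: 1050, 1150, 1350, 1850 (q = 4 of N = 6).
Shortfall ratios (z−y)/z: 0.5000, 0.4524, 0.3571, 0.1190; sum = 1.428571.
I averages over the q = 4 poor units only: 1.428571 / 4 = 0.357.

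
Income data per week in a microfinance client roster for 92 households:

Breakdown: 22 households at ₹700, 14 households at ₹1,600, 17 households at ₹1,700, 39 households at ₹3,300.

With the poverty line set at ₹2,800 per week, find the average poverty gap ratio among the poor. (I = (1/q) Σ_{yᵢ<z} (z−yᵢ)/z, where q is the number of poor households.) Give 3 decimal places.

Below z: 22×₹700, 14×₹1,600, 17×₹1,700 (q = 53 of N = 92).
Shortfall ratios (z−y)/z: 0.7500 (×22), 0.4286 (×14), 0.3929 (×17); sum = 29.178571.
I averages over the q = 53 poor units only: 29.178571 / 53 = 0.551.

0.551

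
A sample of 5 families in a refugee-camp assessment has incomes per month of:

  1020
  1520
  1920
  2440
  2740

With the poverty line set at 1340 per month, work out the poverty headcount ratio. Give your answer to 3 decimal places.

1 of the 5 families have income below 1340.
H = 1/5 = 0.200.

0.200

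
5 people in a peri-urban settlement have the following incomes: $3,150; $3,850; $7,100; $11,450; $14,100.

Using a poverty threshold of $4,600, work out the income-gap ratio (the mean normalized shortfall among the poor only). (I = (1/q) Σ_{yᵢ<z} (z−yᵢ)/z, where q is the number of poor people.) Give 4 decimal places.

0.2391

Below the line: $3,150, $3,850 (q = 2 of N = 5).
Relative gaps: 0.3152, 0.1630; sum = 0.478261.
I averages over the q = 2 poor units only: 0.478261 / 2 = 0.2391.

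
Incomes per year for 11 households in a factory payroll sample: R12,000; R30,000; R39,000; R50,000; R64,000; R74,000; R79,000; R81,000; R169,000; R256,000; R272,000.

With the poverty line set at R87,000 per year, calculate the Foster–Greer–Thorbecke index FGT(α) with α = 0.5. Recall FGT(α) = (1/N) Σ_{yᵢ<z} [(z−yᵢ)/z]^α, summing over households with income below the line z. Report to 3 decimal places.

0.418

Below z: R12,000, R30,000, R39,000, R50,000, R64,000, R74,000, R79,000, R81,000 (q = 8 of N = 11).
Normalized shortfalls: (87000−12000)/87000 = 0.8621; (87000−30000)/87000 = 0.6552; (87000−39000)/87000 = 0.5517; (87000−50000)/87000 = 0.4253; (87000−64000)/87000 = 0.2644; (87000−74000)/87000 = 0.1494; (87000−79000)/87000 = 0.0920; (87000−81000)/87000 = 0.0690.
Raised to α = 0.5: 0.92848; 0.80943; 0.74278; 0.65214; 0.51417; 0.38656; 0.30324; 0.26261.
Sum = 4.599401; FGT(0.5) = 4.599401 / 11 = 0.418.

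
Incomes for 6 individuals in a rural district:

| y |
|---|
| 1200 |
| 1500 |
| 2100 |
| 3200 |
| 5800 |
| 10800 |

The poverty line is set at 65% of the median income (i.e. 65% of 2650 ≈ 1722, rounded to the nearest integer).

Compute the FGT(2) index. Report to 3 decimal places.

Below the line: 1200, 1500 (q = 2 of N = 6).
Relative gaps: (1722−1200)/1722 = 0.3031; (1722−1500)/1722 = 0.1289.
Squared: 0.0919; 0.0166.
Sum = 0.108512; P₂ = 0.108512 / 6 = 0.018.

0.018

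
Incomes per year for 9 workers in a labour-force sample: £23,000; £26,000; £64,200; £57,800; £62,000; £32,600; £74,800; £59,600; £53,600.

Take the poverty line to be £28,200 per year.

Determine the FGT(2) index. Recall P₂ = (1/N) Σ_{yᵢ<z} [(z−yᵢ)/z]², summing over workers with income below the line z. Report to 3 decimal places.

Below z: £23,000, £26,000 (q = 2 of N = 9).
Relative gaps: (28200−23000)/28200 = 0.1844; (28200−26000)/28200 = 0.0780.
Squared: 0.0340; 0.0061.
Sum = 0.040089; P₂ = 0.040089 / 9 = 0.004.

0.004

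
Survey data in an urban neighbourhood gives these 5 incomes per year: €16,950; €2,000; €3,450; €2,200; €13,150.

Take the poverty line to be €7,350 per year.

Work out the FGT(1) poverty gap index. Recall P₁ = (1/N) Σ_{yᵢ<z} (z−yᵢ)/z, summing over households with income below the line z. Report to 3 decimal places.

0.392

Poor units: €2,000, €2,200, €3,450 (q = 3 of N = 5).
Gap ratios (z−y)/z: (7350−2000)/7350 = 0.7279; (7350−2200)/7350 = 0.7007; (7350−3450)/7350 = 0.5306.
Sum of shortfalls = 1.959184; P₁ averages over all N: 1.959184 / 5 = 0.392.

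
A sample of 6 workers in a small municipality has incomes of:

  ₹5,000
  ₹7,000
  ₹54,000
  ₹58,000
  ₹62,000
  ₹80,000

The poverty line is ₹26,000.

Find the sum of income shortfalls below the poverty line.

Incomes under z: ₹5,000, ₹7,000 (q = 2 of N = 6).
Individual gaps: 26000−5000 = 21000; 26000−7000 = 19000.
Aggregate gap = ₹40,000.

₹40,000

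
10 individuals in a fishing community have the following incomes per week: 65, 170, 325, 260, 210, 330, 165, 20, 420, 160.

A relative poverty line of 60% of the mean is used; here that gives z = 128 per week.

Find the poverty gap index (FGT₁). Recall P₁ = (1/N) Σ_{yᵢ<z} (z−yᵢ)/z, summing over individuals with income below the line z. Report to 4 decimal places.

Below z: 20, 65 (q = 2 of N = 10).
Normalized shortfalls: (128−20)/128 = 0.8438; (128−65)/128 = 0.4922.
Σ = 1.335938. Dividing by the full population N = 10 gives P₁ = 0.1336.

0.1336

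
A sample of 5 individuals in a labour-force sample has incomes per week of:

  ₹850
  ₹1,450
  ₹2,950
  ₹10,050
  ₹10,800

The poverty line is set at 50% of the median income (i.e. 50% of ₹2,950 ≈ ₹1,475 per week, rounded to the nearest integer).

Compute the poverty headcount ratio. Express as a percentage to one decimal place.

2 of the 5 individuals have income below ₹1,475.
H = 2/5 = 40.0%.

40.0%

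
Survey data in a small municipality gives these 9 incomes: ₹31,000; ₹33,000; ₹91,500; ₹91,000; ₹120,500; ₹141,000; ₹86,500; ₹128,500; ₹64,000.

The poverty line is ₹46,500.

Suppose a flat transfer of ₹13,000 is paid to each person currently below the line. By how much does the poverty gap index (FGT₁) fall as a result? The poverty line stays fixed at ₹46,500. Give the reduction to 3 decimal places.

Before: below the line — ₹31,000, ₹33,000; poverty gap index (FGT₁) = 0.06930.
After the ₹13,000 transfer: below the line — ₹44,000, ₹46,000; poverty gap index (FGT₁) = 0.00717.
Reduction = 0.06930 − 0.00717 = 0.062.

0.062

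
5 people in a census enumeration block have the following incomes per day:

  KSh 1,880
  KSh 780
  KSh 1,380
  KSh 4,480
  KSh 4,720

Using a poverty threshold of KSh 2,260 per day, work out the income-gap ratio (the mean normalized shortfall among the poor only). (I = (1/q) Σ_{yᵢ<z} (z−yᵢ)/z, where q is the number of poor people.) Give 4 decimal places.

Below z: KSh 780, KSh 1,380, KSh 1,880 (q = 3 of N = 5).
Shortfall ratios (z−y)/z: 0.6549, 0.3894, 0.1681; sum = 1.212389.
I averages over the q = 3 poor units only: 1.212389 / 3 = 0.4041.

0.4041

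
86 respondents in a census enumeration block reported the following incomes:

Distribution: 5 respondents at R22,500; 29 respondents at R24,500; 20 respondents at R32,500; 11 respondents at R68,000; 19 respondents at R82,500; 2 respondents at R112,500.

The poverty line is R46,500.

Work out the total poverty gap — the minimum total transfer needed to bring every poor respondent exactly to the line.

R1,038,000

Poor units: 5×R22,500, 29×R24,500, 20×R32,500 (q = 54 of N = 86).
Individual gaps: 5×(46500−22500) = 120000; 29×(46500−24500) = 638000; 20×(46500−32500) = 280000.
Aggregate gap = R1,038,000.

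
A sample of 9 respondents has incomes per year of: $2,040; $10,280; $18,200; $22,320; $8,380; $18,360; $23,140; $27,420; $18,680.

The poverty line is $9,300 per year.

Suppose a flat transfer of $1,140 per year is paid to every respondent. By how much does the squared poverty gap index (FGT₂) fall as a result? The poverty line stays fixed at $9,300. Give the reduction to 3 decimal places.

0.021

Before: below the line — $2,040, $8,380; squared poverty gap index (FGT₂) = 0.06880.
After the $1,140 transfer: below the line — $3,180; squared poverty gap index (FGT₂) = 0.04812.
Reduction = 0.06880 − 0.04812 = 0.021.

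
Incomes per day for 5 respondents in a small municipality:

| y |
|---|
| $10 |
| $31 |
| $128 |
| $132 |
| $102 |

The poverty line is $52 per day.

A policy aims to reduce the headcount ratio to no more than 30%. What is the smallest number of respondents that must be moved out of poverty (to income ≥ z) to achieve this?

1

Currently q = 2 of N = 5 are below the line (H = 0.400).
A headcount ratio of at most 30% allows at most ⌊0.30 × 5⌋ = 1 poor respondents.
So at least 2 − 1 = 1 must be lifted.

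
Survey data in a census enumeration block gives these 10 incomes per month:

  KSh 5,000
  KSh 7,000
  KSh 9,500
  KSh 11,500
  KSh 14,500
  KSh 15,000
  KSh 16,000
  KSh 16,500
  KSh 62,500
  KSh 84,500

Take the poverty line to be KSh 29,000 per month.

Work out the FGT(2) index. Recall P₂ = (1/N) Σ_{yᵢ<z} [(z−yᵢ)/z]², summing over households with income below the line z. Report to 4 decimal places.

0.2946

Below the line: KSh 5,000, KSh 7,000, KSh 9,500, KSh 11,500, KSh 14,500, KSh 15,000, KSh 16,000, KSh 16,500 (q = 8 of N = 10).
Normalized shortfalls: (29000−5000)/29000 = 0.8276; (29000−7000)/29000 = 0.7586; (29000−9500)/29000 = 0.6724; (29000−11500)/29000 = 0.6034; (29000−14500)/29000 = 0.5000; (29000−15000)/29000 = 0.4828; (29000−16000)/29000 = 0.4483; (29000−16500)/29000 = 0.4310.
Squared: 0.6849; 0.5755; 0.4521; 0.3641; 0.2500; 0.2331; 0.2010; 0.1858.
Sum = 2.946492; P₂ = 2.946492 / 10 = 0.2946.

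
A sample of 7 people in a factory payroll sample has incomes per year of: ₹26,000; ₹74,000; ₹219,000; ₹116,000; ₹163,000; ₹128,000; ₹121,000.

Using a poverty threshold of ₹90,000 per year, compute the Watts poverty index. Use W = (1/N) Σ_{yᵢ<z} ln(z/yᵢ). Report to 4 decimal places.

Below the line: ₹26,000, ₹74,000 (q = 2 of N = 7).
Log shortfalls: ln(90000/26000) = 1.2417; ln(90000/74000) = 0.1957.
W = 1.437458 / 7 = 0.2054.

0.2054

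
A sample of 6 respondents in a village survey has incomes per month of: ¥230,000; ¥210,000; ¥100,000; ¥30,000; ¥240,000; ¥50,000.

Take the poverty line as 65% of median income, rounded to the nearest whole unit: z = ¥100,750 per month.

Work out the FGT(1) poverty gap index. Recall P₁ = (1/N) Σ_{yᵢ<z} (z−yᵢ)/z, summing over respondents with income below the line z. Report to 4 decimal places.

0.2022

Below the line: ¥30,000, ¥50,000, ¥100,000 (q = 3 of N = 6).
Shortfall ratios: (100750−30000)/100750 = 0.7022; (100750−50000)/100750 = 0.5037; (100750−100000)/100750 = 0.0074.
Σ = 1.213400. Dividing by the full population N = 6 gives P₁ = 0.2022.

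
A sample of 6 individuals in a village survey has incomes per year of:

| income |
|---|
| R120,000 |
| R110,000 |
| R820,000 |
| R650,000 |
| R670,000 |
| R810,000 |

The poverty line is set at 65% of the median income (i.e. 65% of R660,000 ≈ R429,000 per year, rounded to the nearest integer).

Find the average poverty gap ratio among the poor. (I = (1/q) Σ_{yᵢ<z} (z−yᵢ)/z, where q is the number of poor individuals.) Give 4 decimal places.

Incomes under z: R110,000, R120,000 (q = 2 of N = 6).
Relative gaps: 0.7436, 0.7203; sum = 1.463869.
I averages over the q = 2 poor units only: 1.463869 / 2 = 0.7319.

0.7319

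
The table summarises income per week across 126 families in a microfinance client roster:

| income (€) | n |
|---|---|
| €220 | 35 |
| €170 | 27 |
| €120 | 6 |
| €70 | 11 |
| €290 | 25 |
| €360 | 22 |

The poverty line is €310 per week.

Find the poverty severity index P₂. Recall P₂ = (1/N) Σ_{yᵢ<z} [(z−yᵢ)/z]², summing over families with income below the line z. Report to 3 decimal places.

Incomes under z: 11×€70, 6×€120, 27×€170, 35×€220, 25×€290 (q = 104 of N = 126).
Gap ratios (z−y)/z: (310−70)/310 = 0.7742 (×11); (310−120)/310 = 0.6129 (×6); (310−170)/310 = 0.4516 (×27); (310−220)/310 = 0.2903 (×35); (310−290)/310 = 0.0645 (×25).
Squared: 0.5994 (×11); 0.3757 (×6); 0.2040 (×27); 0.0843 (×35); 0.0042 (×25).
Sum = 17.407908; P₂ = 17.407908 / 126 = 0.138.

0.138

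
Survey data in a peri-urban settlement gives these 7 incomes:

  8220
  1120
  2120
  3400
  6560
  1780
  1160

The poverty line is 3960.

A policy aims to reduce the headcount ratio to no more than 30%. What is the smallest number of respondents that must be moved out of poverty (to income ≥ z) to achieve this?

Currently q = 5 of N = 7 are below the line (H = 0.714).
A headcount ratio of at most 30% allows at most ⌊0.30 × 7⌋ = 2 poor respondents.
So at least 5 − 2 = 3 must be lifted.

3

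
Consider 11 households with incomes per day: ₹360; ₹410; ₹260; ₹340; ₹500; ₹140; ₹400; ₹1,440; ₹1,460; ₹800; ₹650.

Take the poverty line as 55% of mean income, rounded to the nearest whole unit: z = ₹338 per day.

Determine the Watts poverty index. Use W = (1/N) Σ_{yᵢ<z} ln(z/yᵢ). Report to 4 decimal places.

Poor units: ₹140, ₹260 (q = 2 of N = 11).
Log shortfalls: ln(338/140) = 0.8814; ln(338/260) = 0.2624.
W = 1.143768 / 11 = 0.1040.

0.1040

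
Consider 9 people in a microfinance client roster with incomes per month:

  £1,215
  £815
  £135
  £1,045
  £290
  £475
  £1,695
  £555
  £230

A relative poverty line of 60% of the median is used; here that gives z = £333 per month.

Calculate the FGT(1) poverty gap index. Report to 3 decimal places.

Below z: £135, £230, £290 (q = 3 of N = 9).
Normalized shortfalls: (333−135)/333 = 0.5946; (333−230)/333 = 0.3093; (333−290)/333 = 0.1291.
Sum of shortfalls = 1.033033; P₁ averages over all N: 1.033033 / 9 = 0.115.

0.115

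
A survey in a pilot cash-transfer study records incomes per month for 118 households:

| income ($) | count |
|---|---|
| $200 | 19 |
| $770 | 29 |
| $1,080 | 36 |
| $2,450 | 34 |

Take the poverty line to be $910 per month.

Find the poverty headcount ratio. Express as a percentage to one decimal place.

48 of the 118 households have income below $910.
H = 48/118 = 40.7%.

40.7%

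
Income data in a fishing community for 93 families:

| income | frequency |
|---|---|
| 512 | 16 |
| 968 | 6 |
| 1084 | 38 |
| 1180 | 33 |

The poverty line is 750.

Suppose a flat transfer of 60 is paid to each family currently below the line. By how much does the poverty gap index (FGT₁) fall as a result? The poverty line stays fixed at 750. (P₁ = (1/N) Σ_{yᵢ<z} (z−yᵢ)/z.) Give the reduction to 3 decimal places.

0.014

Before: below the line — 16×512; poverty gap index (FGT₁) = 0.05459.
After the 60 transfer: below the line — 16×572; poverty gap index (FGT₁) = 0.04083.
Reduction = 0.05459 − 0.04083 = 0.014.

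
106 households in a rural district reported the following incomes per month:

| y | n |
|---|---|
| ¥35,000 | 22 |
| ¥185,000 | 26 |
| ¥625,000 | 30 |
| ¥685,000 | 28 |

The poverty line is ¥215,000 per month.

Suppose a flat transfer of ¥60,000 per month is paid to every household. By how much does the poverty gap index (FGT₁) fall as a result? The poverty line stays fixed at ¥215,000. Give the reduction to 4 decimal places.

0.0921

Before: below the line — 22×¥35,000, 26×¥185,000; poverty gap index (FGT₁) = 0.207986.
After the ¥60,000 transfer: below the line — 22×¥95,000; poverty gap index (FGT₁) = 0.115840.
Reduction = 0.207986 − 0.115840 = 0.0921.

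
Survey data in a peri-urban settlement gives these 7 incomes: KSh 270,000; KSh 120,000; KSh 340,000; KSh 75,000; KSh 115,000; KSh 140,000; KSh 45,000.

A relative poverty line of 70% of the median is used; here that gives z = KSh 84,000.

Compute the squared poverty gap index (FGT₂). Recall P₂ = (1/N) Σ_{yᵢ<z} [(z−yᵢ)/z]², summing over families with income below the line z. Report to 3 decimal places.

0.032

Poor units: KSh 45,000, KSh 75,000 (q = 2 of N = 7).
Shortfall ratios: (84000−45000)/84000 = 0.4643; (84000−75000)/84000 = 0.1071.
Squared: 0.2156; 0.0115.
Sum = 0.227041; P₂ = 0.227041 / 7 = 0.032.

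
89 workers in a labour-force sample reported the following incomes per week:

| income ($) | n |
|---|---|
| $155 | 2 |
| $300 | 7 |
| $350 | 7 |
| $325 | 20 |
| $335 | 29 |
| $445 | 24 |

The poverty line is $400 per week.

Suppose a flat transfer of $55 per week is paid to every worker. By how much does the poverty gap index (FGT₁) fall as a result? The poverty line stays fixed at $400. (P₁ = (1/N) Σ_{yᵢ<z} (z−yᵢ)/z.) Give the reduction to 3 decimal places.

Before: below the line — 2×$155, 7×$300, 20×$325, 29×$335, 7×$350; poverty gap index (FGT₁) = 0.13834.
After the $55 transfer: below the line — 2×$210, 7×$355, 20×$380, 29×$390; poverty gap index (FGT₁) = 0.03890.
Reduction = 0.13834 − 0.03890 = 0.099.

0.099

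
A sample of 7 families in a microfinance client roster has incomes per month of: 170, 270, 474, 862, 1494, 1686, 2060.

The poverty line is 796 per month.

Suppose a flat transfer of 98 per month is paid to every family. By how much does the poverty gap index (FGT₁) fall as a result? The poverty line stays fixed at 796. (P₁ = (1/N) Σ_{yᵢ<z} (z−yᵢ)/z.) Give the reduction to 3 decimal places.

Before: below the line — 170, 270, 474; poverty gap index (FGT₁) = 0.26454.
After the 98 transfer: below the line — 268, 368, 572; poverty gap index (FGT₁) = 0.21177.
Reduction = 0.26454 − 0.21177 = 0.053.

0.053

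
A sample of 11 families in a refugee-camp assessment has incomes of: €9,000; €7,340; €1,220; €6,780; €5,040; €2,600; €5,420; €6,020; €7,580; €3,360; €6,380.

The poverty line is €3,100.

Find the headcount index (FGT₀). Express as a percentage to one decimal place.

18.2%

2 of the 11 families have income below €3,100.
H = 2/11 = 18.2%.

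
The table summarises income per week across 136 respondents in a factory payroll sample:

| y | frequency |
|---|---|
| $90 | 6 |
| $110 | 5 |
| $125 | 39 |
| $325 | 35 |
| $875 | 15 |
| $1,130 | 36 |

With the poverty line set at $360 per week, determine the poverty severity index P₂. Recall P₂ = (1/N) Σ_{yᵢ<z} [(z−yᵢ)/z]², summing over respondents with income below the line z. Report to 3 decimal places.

0.167

Below the line: 6×$90, 5×$110, 39×$125, 35×$325 (q = 85 of N = 136).
Gap ratios (z−y)/z: (360−90)/360 = 0.7500 (×6); (360−110)/360 = 0.6944 (×5); (360−125)/360 = 0.6528 (×39); (360−325)/360 = 0.0972 (×35).
Squared: 0.5625 (×6); 0.4823 (×5); 0.4261 (×39); 0.0095 (×35).
Sum = 22.735725; P₂ = 22.735725 / 136 = 0.167.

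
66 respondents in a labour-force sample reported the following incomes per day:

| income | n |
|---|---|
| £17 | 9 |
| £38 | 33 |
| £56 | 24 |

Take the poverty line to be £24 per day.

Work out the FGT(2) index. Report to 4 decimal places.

Poor units: 9×£17 (q = 9 of N = 66).
Shortfall ratios: (24−17)/24 = 0.2917 (×9).
Squared: 0.0851 (×9).
Sum = 0.765625; P₂ = 0.765625 / 66 = 0.0116.

0.0116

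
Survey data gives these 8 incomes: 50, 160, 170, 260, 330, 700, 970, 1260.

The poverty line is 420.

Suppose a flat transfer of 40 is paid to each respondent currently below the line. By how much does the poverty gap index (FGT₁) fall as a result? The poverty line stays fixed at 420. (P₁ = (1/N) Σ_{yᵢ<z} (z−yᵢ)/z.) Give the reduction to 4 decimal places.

Before: below the line — 50, 160, 170, 260, 330; poverty gap index (FGT₁) = 0.336310.
After the 40 transfer: below the line — 90, 200, 210, 300, 370; poverty gap index (FGT₁) = 0.276786.
Reduction = 0.336310 − 0.276786 = 0.0595.

0.0595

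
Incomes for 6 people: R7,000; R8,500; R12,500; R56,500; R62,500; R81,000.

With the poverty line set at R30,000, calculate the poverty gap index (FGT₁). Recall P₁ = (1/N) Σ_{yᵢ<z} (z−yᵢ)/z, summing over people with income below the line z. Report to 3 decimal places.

0.344

Below z: R7,000, R8,500, R12,500 (q = 3 of N = 6).
Shortfall ratios: (30000−7000)/30000 = 0.7667; (30000−8500)/30000 = 0.7167; (30000−12500)/30000 = 0.5833.
Sum of shortfalls = 2.066667; P₁ averages over all N: 2.066667 / 6 = 0.344.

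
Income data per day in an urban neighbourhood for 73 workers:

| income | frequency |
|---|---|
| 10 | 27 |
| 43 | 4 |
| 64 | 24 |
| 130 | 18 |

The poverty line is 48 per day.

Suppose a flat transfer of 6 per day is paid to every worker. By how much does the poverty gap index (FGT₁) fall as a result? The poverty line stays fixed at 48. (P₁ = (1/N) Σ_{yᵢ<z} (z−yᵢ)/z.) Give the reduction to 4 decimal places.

0.0519

Before: below the line — 27×10, 4×43; poverty gap index (FGT₁) = 0.298516.
After the 6 transfer: below the line — 27×16; poverty gap index (FGT₁) = 0.246575.
Reduction = 0.298516 − 0.246575 = 0.0519.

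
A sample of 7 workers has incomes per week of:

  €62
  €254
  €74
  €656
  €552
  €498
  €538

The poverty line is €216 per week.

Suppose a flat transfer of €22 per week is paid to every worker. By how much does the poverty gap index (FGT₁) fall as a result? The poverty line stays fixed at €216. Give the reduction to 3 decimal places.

Before: below the line — €62, €74; poverty gap index (FGT₁) = 0.19577.
After the €22 transfer: below the line — €84, €96; poverty gap index (FGT₁) = 0.16667.
Reduction = 0.19577 − 0.16667 = 0.029.

0.029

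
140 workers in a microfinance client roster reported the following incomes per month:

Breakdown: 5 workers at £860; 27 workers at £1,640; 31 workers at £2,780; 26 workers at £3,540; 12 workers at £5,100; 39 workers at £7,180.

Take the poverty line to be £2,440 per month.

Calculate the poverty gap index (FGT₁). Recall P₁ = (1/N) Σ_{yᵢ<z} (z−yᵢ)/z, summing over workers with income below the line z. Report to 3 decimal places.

Incomes under z: 5×£860, 27×£1,640 (q = 32 of N = 140).
Shortfall ratios: (2440−860)/2440 = 0.6475 (×5); (2440−1640)/2440 = 0.3279 (×27).
Sum of shortfalls = 12.090164; P₁ averages over all N: 12.090164 / 140 = 0.086.

0.086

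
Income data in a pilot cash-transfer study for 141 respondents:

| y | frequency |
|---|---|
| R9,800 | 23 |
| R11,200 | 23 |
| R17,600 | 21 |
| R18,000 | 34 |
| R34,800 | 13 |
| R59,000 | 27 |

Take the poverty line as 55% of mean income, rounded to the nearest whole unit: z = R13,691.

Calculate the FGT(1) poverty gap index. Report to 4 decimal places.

Incomes under z: 23×R9,800, 23×R11,200 (q = 46 of N = 141).
Normalized shortfalls: (13691−9800)/13691 = 0.2842 (×23); (13691−11200)/13691 = 0.1819 (×23).
Sum of shortfalls = 10.721350; P₁ averages over all N: 10.721350 / 141 = 0.0760.

0.0760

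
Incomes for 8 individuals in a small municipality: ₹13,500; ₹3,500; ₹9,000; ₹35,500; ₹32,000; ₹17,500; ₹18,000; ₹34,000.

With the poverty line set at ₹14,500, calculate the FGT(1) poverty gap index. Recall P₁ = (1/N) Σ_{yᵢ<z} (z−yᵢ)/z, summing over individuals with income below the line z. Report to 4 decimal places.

Poor units: ₹3,500, ₹9,000, ₹13,500 (q = 3 of N = 8).
Gap ratios (z−y)/z: (14500−3500)/14500 = 0.7586; (14500−9000)/14500 = 0.3793; (14500−13500)/14500 = 0.0690.
Σ = 1.206897. Dividing by the full population N = 8 gives P₁ = 0.1509.

0.1509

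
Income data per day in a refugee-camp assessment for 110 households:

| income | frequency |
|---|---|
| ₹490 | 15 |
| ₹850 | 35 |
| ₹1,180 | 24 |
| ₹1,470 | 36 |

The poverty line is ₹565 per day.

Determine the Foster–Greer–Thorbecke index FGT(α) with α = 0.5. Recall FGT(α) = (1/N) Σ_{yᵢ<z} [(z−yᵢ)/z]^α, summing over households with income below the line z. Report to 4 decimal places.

0.0497

Poor units: 15×₹490 (q = 15 of N = 110).
Shortfall ratios: (565−490)/565 = 0.1327 (×15).
Raised to α = 0.5: 0.36434 (×15).
Sum = 5.465094; FGT(0.5) = 5.465094 / 110 = 0.0497.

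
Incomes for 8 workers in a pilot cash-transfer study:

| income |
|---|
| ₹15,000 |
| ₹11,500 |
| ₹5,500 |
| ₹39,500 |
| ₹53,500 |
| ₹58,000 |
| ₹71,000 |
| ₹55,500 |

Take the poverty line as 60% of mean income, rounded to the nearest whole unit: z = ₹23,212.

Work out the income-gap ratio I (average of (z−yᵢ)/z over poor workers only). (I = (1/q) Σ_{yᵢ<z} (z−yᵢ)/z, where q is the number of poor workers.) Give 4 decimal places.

Poor units: ₹5,500, ₹11,500, ₹15,000 (q = 3 of N = 8).
Relative gaps: 0.7631, 0.5046, 0.3538; sum = 1.621403.
The income-gap ratio divides by q (the poor only): 1.621403 / 3 = 0.5405.

0.5405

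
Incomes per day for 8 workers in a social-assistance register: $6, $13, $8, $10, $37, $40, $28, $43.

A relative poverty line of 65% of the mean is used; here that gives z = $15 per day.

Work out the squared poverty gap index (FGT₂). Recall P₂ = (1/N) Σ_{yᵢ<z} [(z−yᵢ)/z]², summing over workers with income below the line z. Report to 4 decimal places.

0.0883

Poor units: $6, $8, $10, $13 (q = 4 of N = 8).
Shortfall ratios: (15−6)/15 = 0.6000; (15−8)/15 = 0.4667; (15−10)/15 = 0.3333; (15−13)/15 = 0.1333.
Squared: 0.3600; 0.2178; 0.1111; 0.0178.
Sum = 0.706667; P₂ = 0.706667 / 8 = 0.0883.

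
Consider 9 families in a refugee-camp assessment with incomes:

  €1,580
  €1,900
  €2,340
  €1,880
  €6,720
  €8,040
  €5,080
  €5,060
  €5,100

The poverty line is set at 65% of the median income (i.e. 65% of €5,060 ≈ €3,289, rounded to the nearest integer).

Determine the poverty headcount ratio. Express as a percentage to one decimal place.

44.4%

4 of the 9 families have income below €3,289.
H = 4/9 = 44.4%.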